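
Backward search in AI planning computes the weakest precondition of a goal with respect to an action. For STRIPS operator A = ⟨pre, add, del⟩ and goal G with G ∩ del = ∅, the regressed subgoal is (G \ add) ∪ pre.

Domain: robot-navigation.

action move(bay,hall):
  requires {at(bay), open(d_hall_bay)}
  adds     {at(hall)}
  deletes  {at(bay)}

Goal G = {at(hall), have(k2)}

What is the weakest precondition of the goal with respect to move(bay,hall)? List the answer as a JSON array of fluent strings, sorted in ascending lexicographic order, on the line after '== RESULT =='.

Compute (G \ add) ∪ pre:
  G ∩ del = {}  (empty — regression defined)
  G \ add = {at(hall), have(k2)} \ {at(hall)} = {have(k2)}
  ∪ pre   = {have(k2)} ∪ {at(bay), open(d_hall_bay)}
          = {at(bay), have(k2), open(d_hall_bay)}

== RESULT ==
["at(bay)", "have(k2)", "open(d_hall_bay)"]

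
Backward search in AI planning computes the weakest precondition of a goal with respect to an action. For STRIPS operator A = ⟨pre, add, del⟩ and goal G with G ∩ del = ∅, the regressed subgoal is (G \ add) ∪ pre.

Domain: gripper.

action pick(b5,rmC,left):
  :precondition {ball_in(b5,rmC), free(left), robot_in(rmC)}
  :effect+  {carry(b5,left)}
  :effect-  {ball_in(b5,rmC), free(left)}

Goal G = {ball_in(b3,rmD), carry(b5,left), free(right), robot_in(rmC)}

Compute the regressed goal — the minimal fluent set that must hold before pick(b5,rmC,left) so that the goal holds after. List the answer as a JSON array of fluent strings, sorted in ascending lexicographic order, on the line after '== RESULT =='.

Regress:
  G ∩ del = {}  (empty — regression defined)
  G \ add = {ball_in(b3,rmD), carry(b5,left), free(right), robot_in(rmC)} \ {carry(b5,left)} = {ball_in(b3,rmD), free(right), robot_in(rmC)}
  ∪ pre   = {ball_in(b3,rmD), free(right), robot_in(rmC)} ∪ {ball_in(b5,rmC), free(left), robot_in(rmC)}
          = {ball_in(b3,rmD), ball_in(b5,rmC), free(left), free(right), robot_in(rmC)}

== RESULT ==
["ball_in(b3,rmD)", "ball_in(b5,rmC)", "free(left)", "free(right)", "robot_in(rmC)"]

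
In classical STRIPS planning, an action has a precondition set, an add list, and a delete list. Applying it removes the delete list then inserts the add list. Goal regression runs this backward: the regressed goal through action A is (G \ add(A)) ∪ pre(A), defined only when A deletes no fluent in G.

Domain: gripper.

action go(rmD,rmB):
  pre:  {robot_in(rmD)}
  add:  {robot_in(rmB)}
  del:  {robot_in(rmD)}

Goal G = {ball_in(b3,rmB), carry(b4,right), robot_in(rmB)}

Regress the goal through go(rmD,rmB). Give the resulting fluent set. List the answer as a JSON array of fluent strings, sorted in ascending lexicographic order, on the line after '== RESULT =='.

Compute (G \ add) ∪ pre:
  G ∩ del = {}  (empty — regression defined)
  G \ add = {ball_in(b3,rmB), carry(b4,right), robot_in(rmB)} \ {robot_in(rmB)} = {ball_in(b3,rmB), carry(b4,right)}
  ∪ pre   = {ball_in(b3,rmB), carry(b4,right)} ∪ {robot_in(rmD)}
          = {ball_in(b3,rmB), carry(b4,right), robot_in(rmD)}

== RESULT ==
["ball_in(b3,rmB)", "carry(b4,right)", "robot_in(rmD)"]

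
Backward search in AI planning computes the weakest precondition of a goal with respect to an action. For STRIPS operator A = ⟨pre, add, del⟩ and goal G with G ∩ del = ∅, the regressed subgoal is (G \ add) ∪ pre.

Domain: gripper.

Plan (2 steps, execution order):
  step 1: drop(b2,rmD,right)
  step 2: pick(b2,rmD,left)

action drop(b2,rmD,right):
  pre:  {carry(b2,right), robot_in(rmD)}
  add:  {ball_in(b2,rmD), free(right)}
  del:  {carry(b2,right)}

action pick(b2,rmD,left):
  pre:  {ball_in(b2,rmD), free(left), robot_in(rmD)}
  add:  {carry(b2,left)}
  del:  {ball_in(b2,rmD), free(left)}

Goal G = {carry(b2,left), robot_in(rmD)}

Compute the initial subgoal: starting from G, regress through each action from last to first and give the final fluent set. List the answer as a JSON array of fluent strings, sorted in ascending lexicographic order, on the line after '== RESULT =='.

Work backward from the goal:
  through step 2 (pick(b2,rmD,left)): drop {carry(b2,left)}, keep {robot_in(rmD)}, require {ball_in(b2,rmD), free(left), robot_in(rmD)}
    → {ball_in(b2,rmD), free(left), robot_in(rmD)}
  through step 1 (drop(b2,rmD,right)): drop {ball_in(b2,rmD)}, keep {free(left), robot_in(rmD)}, require {carry(b2,right), robot_in(rmD)}
    → {carry(b2,right), free(left), robot_in(rmD)}

== RESULT ==
["carry(b2,right)", "free(left)", "robot_in(rmD)"]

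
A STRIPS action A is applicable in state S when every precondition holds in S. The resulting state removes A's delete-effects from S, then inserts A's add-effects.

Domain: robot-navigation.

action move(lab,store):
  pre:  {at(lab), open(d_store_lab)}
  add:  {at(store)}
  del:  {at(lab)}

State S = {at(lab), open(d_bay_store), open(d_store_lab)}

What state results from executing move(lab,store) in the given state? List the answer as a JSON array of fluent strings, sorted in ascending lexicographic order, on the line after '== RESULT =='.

Progress:
  pre ⊆ S: {at(lab), open(d_store_lab)} ⊆ S  — applicable
  S \ del = {open(d_bay_store), open(d_store_lab)}
  ∪ add   = {at(store), open(d_bay_store), open(d_store_lab)}

== RESULT ==
["at(store)", "open(d_bay_store)", "open(d_store_lab)"]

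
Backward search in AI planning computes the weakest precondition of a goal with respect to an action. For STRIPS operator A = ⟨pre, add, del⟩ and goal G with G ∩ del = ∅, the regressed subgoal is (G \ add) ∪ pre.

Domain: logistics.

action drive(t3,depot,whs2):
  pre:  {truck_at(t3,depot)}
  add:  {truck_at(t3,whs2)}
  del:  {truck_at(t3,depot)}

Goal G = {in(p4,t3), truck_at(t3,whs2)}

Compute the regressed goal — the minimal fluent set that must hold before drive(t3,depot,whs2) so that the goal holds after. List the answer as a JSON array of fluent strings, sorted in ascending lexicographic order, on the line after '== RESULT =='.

Regress:
  G ∩ del = {}  (empty — regression defined)
  G \ add = {in(p4,t3), truck_at(t3,whs2)} \ {truck_at(t3,whs2)} = {in(p4,t3)}
  ∪ pre   = {in(p4,t3)} ∪ {truck_at(t3,depot)}
          = {in(p4,t3), truck_at(t3,depot)}

== RESULT ==
["in(p4,t3)", "truck_at(t3,depot)"]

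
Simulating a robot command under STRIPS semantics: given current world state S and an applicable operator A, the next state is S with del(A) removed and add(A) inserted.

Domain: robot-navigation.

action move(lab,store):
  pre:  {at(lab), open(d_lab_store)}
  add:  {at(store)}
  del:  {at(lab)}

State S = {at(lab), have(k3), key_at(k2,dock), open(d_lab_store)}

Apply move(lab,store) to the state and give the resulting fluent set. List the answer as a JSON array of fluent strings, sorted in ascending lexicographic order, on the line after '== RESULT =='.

Progress:
  pre ⊆ S: {at(lab), open(d_lab_store)} ⊆ S  — applicable
  S \ del = {have(k3), key_at(k2,dock), open(d_lab_store)}
  ∪ add   = {at(store), have(k3), key_at(k2,dock), open(d_lab_store)}

== RESULT ==
["at(store)", "have(k3)", "key_at(k2,dock)", "open(d_lab_store)"]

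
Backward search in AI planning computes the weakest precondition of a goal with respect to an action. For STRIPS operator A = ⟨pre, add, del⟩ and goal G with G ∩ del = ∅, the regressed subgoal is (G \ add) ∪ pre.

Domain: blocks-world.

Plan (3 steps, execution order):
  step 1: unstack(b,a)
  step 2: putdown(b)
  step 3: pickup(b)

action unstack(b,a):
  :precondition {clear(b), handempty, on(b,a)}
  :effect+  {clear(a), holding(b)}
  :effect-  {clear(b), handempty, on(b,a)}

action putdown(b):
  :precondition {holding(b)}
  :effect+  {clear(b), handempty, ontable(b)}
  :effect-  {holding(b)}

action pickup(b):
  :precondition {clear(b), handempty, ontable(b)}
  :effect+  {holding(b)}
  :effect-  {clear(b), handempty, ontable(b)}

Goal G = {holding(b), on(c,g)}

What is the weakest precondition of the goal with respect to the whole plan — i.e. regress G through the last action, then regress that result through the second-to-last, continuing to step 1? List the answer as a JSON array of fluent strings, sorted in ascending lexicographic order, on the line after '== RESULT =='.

Regress step by step:
  through step 3 (pickup(b)): drop {holding(b)}, keep {on(c,g)}, require {clear(b), handempty, ontable(b)}
    → {clear(b), handempty, on(c,g), ontable(b)}
  through step 2 (putdown(b)): drop {clear(b), handempty, ontable(b)}, keep {on(c,g)}, require {holding(b)}
    → {holding(b), on(c,g)}
  through step 1 (unstack(b,a)): drop {holding(b)}, keep {on(c,g)}, require {clear(b), handempty, on(b,a)}
    → {clear(b), handempty, on(b,a), on(c,g)}

== RESULT ==
["clear(b)", "handempty", "on(b,a)", "on(c,g)"]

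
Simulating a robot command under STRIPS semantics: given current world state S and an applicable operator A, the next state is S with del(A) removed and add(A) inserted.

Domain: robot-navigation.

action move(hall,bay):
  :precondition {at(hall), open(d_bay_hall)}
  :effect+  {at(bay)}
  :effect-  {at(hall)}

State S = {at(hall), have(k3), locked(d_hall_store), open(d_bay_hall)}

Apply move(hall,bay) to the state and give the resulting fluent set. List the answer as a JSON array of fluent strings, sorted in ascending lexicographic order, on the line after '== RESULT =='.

Progress:
  pre ⊆ S: {at(hall), open(d_bay_hall)} ⊆ S  — applicable
  S \ del = {have(k3), locked(d_hall_store), open(d_bay_hall)}
  ∪ add   = {at(bay), have(k3), locked(d_hall_store), open(d_bay_hall)}

== RESULT ==
["at(bay)", "have(k3)", "locked(d_hall_store)", "open(d_bay_hall)"]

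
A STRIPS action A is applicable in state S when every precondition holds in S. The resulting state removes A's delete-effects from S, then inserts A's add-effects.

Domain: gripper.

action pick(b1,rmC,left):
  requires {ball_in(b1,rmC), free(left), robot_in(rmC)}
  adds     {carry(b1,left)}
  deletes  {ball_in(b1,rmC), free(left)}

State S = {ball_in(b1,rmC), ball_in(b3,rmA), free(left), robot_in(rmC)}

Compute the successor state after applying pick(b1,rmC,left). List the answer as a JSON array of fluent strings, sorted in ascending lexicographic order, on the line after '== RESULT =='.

Progress:
  pre ⊆ S: {ball_in(b1,rmC), free(left), robot_in(rmC)} ⊆ S  — applicable
  S \ del = {ball_in(b3,rmA), robot_in(rmC)}
  ∪ add   = {ball_in(b3,rmA), carry(b1,left), robot_in(rmC)}

== RESULT ==
["ball_in(b3,rmA)", "carry(b1,left)", "robot_in(rmC)"]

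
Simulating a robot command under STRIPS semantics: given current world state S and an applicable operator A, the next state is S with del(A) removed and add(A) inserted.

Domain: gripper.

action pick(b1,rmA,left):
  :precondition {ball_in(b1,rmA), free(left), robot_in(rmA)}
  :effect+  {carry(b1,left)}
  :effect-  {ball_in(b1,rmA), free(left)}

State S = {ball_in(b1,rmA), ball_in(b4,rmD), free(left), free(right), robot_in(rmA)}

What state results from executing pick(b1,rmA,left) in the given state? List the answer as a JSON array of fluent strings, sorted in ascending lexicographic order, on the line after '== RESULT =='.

Progress:
  pre ⊆ S: {ball_in(b1,rmA), free(left), robot_in(rmA)} ⊆ S  — applicable
  S \ del = {ball_in(b4,rmD), free(right), robot_in(rmA)}
  ∪ add   = {ball_in(b4,rmD), carry(b1,left), free(right), robot_in(rmA)}

== RESULT ==
["ball_in(b4,rmD)", "carry(b1,left)", "free(right)", "robot_in(rmA)"]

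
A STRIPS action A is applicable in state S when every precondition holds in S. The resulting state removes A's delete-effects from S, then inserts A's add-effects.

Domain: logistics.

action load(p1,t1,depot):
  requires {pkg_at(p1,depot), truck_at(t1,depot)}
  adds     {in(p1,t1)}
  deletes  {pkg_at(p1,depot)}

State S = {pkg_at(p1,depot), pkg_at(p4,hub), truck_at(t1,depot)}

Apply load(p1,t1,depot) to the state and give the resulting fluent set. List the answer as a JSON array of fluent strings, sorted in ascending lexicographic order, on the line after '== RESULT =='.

Compute (S \ del) ∪ add:
  pre ⊆ S: {pkg_at(p1,depot), truck_at(t1,depot)} ⊆ S  — applicable
  S \ del = {pkg_at(p4,hub), truck_at(t1,depot)}
  ∪ add   = {in(p1,t1), pkg_at(p4,hub), truck_at(t1,depot)}

== RESULT ==
["in(p1,t1)", "pkg_at(p4,hub)", "truck_at(t1,depot)"]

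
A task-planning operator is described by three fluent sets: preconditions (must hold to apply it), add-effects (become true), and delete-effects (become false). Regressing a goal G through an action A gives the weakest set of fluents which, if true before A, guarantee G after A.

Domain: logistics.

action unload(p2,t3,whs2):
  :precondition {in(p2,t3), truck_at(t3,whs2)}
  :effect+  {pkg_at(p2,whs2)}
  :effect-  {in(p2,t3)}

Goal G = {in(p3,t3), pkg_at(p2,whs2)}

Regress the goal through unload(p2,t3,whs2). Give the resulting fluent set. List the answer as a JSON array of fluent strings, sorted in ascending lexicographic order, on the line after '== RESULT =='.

Compute (G \ add) ∪ pre:
  G ∩ del = {}  (empty — regression defined)
  G \ add = {in(p3,t3), pkg_at(p2,whs2)} \ {pkg_at(p2,whs2)} = {in(p3,t3)}
  ∪ pre   = {in(p3,t3)} ∪ {in(p2,t3), truck_at(t3,whs2)}
          = {in(p2,t3), in(p3,t3), truck_at(t3,whs2)}

== RESULT ==
["in(p2,t3)", "in(p3,t3)", "truck_at(t3,whs2)"]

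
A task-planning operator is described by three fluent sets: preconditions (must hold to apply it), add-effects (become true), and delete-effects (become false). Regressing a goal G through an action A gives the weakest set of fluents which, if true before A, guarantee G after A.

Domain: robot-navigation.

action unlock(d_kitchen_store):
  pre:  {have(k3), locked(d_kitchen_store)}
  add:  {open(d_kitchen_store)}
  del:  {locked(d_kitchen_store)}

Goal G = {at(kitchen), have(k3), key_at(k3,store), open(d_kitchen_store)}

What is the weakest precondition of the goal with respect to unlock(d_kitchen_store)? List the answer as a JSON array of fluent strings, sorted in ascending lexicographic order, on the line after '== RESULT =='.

Compute (G \ add) ∪ pre:
  G ∩ del = {}  (empty — regression defined)
  G \ add = {at(kitchen), have(k3), key_at(k3,store), open(d_kitchen_store)} \ {open(d_kitchen_store)} = {at(kitchen), have(k3), key_at(k3,store)}
  ∪ pre   = {at(kitchen), have(k3), key_at(k3,store)} ∪ {have(k3), locked(d_kitchen_store)}
          = {at(kitchen), have(k3), key_at(k3,store), locked(d_kitchen_store)}

== RESULT ==
["at(kitchen)", "have(k3)", "key_at(k3,store)", "locked(d_kitchen_store)"]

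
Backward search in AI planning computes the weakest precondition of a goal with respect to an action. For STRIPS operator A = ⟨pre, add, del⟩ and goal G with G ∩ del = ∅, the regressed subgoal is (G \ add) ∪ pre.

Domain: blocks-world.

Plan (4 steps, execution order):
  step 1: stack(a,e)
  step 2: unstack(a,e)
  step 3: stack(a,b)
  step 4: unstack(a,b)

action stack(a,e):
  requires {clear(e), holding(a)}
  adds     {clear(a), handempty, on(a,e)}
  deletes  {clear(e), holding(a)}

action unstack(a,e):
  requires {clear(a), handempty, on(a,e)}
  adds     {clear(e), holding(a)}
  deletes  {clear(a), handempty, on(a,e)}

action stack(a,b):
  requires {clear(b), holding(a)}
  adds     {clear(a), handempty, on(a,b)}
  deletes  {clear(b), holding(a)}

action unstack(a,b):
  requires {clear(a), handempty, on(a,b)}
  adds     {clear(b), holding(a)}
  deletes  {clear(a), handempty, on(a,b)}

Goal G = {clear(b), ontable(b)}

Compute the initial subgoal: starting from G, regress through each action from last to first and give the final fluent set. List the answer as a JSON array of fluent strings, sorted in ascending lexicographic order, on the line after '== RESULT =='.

Regress step by step:
  through step 4 (unstack(a,b)): drop {clear(b)}, keep {ontable(b)}, require {clear(a), handempty, on(a,b)}
    → {clear(a), handempty, on(a,b), ontable(b)}
  through step 3 (stack(a,b)): drop {clear(a), handempty, on(a,b)}, keep {ontable(b)}, require {clear(b), holding(a)}
    → {clear(b), holding(a), ontable(b)}
  through step 2 (unstack(a,e)): drop {holding(a)}, keep {clear(b), ontable(b)}, require {clear(a), handempty, on(a,e)}
    → {clear(a), clear(b), handempty, on(a,e), ontable(b)}
  through step 1 (stack(a,e)): drop {clear(a), handempty, on(a,e)}, keep {clear(b), ontable(b)}, require {clear(e), holding(a)}
    → {clear(b), clear(e), holding(a), ontable(b)}

== RESULT ==
["clear(b)", "clear(e)", "holding(a)", "ontable(b)"]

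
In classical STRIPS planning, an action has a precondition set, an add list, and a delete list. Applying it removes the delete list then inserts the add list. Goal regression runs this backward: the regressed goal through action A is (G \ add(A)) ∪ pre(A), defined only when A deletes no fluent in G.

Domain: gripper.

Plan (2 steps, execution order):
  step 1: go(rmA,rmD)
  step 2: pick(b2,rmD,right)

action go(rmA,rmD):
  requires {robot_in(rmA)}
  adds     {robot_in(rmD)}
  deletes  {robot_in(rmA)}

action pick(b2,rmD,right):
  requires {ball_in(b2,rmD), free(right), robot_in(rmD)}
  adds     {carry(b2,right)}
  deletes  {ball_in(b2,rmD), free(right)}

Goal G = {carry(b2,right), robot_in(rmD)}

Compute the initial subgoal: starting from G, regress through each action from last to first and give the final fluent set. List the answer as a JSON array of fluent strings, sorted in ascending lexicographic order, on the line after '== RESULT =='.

Work backward from the goal:
  through step 2 (pick(b2,rmD,right)): drop {carry(b2,right)}, keep {robot_in(rmD)}, require {ball_in(b2,rmD), free(right), robot_in(rmD)}
    → {ball_in(b2,rmD), free(right), robot_in(rmD)}
  through step 1 (go(rmA,rmD)): drop {robot_in(rmD)}, keep {ball_in(b2,rmD), free(right)}, require {robot_in(rmA)}
    → {ball_in(b2,rmD), free(right), robot_in(rmA)}

== RESULT ==
["ball_in(b2,rmD)", "free(right)", "robot_in(rmA)"]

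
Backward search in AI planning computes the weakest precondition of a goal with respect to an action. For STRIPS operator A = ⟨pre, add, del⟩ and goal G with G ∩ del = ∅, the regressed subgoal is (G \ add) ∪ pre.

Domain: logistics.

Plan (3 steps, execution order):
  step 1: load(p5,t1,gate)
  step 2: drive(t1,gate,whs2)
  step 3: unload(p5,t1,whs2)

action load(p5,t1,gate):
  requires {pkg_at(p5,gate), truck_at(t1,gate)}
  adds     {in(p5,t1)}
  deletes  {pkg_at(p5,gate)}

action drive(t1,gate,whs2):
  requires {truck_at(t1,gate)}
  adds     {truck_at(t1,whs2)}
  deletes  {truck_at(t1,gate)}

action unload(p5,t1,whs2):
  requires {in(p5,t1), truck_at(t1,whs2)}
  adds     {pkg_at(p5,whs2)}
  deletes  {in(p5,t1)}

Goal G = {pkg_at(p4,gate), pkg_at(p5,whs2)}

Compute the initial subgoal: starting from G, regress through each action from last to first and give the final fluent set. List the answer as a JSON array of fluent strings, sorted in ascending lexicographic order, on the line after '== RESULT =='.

Work backward from the goal:
  through step 3 (unload(p5,t1,whs2)): drop {pkg_at(p5,whs2)}, keep {pkg_at(p4,gate)}, require {in(p5,t1), truck_at(t1,whs2)}
    → {in(p5,t1), pkg_at(p4,gate), truck_at(t1,whs2)}
  through step 2 (drive(t1,gate,whs2)): drop {truck_at(t1,whs2)}, keep {in(p5,t1), pkg_at(p4,gate)}, require {truck_at(t1,gate)}
    → {in(p5,t1), pkg_at(p4,gate), truck_at(t1,gate)}
  through step 1 (load(p5,t1,gate)): drop {in(p5,t1)}, keep {pkg_at(p4,gate), truck_at(t1,gate)}, require {pkg_at(p5,gate), truck_at(t1,gate)}
    → {pkg_at(p4,gate), pkg_at(p5,gate), truck_at(t1,gate)}

== RESULT ==
["pkg_at(p4,gate)", "pkg_at(p5,gate)", "truck_at(t1,gate)"]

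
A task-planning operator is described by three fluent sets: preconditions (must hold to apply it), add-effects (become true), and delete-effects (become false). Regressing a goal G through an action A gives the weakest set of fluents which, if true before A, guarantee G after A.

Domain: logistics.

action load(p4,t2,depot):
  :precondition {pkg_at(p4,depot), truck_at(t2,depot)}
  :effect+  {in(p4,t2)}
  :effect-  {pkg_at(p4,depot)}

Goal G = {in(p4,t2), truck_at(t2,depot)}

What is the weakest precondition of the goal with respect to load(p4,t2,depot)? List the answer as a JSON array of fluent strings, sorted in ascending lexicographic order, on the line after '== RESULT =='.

Regress:
  G ∩ del = {}  (empty — regression defined)
  G \ add = {in(p4,t2), truck_at(t2,depot)} \ {in(p4,t2)} = {truck_at(t2,depot)}
  ∪ pre   = {truck_at(t2,depot)} ∪ {pkg_at(p4,depot), truck_at(t2,depot)}
          = {pkg_at(p4,depot), truck_at(t2,depot)}

== RESULT ==
["pkg_at(p4,depot)", "truck_at(t2,depot)"]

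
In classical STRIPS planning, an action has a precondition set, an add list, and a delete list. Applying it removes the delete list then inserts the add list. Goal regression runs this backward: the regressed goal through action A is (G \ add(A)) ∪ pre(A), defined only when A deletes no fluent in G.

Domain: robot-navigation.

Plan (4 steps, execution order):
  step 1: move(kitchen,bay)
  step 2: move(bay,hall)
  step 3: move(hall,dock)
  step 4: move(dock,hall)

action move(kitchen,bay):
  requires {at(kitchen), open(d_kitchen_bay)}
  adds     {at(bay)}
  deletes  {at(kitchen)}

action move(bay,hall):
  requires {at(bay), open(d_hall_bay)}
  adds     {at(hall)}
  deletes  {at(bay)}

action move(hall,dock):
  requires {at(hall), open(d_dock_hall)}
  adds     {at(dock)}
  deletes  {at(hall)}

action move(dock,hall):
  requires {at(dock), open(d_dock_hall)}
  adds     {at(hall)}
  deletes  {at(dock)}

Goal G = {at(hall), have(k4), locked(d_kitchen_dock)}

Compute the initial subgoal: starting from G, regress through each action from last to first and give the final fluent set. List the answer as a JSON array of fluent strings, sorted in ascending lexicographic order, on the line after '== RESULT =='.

Regress step by step:
  through step 4 (move(dock,hall)): drop {at(hall)}, keep {have(k4), locked(d_kitchen_dock)}, require {at(dock), open(d_dock_hall)}
    → {at(dock), have(k4), locked(d_kitchen_dock), open(d_dock_hall)}
  through step 3 (move(hall,dock)): drop {at(dock)}, keep {have(k4), locked(d_kitchen_dock), open(d_dock_hall)}, require {at(hall), open(d_dock_hall)}
    → {at(hall), have(k4), locked(d_kitchen_dock), open(d_dock_hall)}
  through step 2 (move(bay,hall)): drop {at(hall)}, keep {have(k4), locked(d_kitchen_dock), open(d_dock_hall)}, require {at(bay), open(d_hall_bay)}
    → {at(bay), have(k4), locked(d_kitchen_dock), open(d_dock_hall), open(d_hall_bay)}
  through step 1 (move(kitchen,bay)): drop {at(bay)}, keep {have(k4), locked(d_kitchen_dock), open(d_dock_hall), open(d_hall_bay)}, require {at(kitchen), open(d_kitchen_bay)}
    → {at(kitchen), have(k4), locked(d_kitchen_dock), open(d_dock_hall), open(d_hall_bay), open(d_kitchen_bay)}

== RESULT ==
["at(kitchen)", "have(k4)", "locked(d_kitchen_dock)", "open(d_dock_hall)", "open(d_hall_bay)", "open(d_kitchen_bay)"]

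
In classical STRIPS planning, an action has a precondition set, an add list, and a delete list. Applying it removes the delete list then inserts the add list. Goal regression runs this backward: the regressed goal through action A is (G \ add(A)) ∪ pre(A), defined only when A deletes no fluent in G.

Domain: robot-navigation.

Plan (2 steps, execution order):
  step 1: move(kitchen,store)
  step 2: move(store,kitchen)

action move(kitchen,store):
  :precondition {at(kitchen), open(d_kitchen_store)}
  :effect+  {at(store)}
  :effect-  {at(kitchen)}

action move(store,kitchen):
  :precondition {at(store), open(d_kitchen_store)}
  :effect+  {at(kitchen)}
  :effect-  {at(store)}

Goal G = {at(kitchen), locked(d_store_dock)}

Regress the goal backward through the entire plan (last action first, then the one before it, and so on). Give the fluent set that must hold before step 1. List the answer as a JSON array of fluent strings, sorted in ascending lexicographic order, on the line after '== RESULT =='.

Work backward from the goal:
  through step 2 (move(store,kitchen)): drop {at(kitchen)}, keep {locked(d_store_dock)}, require {at(store), open(d_kitchen_store)}
    → {at(store), locked(d_store_dock), open(d_kitchen_store)}
  through step 1 (move(kitchen,store)): drop {at(store)}, keep {locked(d_store_dock), open(d_kitchen_store)}, require {at(kitchen), open(d_kitchen_store)}
    → {at(kitchen), locked(d_store_dock), open(d_kitchen_store)}

== RESULT ==
["at(kitchen)", "locked(d_store_dock)", "open(d_kitchen_store)"]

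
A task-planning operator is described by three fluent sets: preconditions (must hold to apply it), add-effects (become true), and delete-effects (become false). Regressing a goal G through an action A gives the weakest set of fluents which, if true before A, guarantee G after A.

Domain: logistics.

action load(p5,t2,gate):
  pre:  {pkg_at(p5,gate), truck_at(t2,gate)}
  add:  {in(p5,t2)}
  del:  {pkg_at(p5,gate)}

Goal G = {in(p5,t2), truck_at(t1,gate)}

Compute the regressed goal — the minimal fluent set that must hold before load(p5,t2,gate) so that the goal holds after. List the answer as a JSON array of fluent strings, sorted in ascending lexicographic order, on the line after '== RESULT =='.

Regress:
  G ∩ del = {}  (empty — regression defined)
  G \ add = {in(p5,t2), truck_at(t1,gate)} \ {in(p5,t2)} = {truck_at(t1,gate)}
  ∪ pre   = {truck_at(t1,gate)} ∪ {pkg_at(p5,gate), truck_at(t2,gate)}
          = {pkg_at(p5,gate), truck_at(t1,gate), truck_at(t2,gate)}

== RESULT ==
["pkg_at(p5,gate)", "truck_at(t1,gate)", "truck_at(t2,gate)"]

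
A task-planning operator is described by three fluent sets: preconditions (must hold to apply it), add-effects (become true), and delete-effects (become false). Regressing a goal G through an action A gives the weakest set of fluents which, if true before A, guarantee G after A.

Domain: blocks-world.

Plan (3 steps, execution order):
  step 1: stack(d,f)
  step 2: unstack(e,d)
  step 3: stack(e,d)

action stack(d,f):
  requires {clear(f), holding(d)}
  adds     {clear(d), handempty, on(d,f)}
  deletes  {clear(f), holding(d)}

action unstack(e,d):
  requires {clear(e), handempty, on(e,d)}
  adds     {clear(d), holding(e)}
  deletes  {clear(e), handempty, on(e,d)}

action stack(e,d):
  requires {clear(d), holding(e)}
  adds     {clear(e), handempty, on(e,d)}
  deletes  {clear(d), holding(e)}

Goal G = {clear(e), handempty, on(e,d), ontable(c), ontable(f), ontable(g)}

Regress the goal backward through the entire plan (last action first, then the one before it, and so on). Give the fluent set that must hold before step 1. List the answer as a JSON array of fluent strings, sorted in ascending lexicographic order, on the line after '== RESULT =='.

Regress step by step:
  through step 3 (stack(e,d)): drop {clear(e), handempty, on(e,d)}, keep {ontable(c), ontable(f), ontable(g)}, require {clear(d), holding(e)}
    → {clear(d), holding(e), ontable(c), ontable(f), ontable(g)}
  through step 2 (unstack(e,d)): drop {clear(d), holding(e)}, keep {ontable(c), ontable(f), ontable(g)}, require {clear(e), handempty, on(e,d)}
    → {clear(e), handempty, on(e,d), ontable(c), ontable(f), ontable(g)}
  through step 1 (stack(d,f)): drop {handempty}, keep {clear(e), on(e,d), ontable(c), ontable(f), ontable(g)}, require {clear(f), holding(d)}
    → {clear(e), clear(f), holding(d), on(e,d), ontable(c), ontable(f), ontable(g)}

== RESULT ==
["clear(e)", "clear(f)", "holding(d)", "on(e,d)", "ontable(c)", "ontable(f)", "ontable(g)"]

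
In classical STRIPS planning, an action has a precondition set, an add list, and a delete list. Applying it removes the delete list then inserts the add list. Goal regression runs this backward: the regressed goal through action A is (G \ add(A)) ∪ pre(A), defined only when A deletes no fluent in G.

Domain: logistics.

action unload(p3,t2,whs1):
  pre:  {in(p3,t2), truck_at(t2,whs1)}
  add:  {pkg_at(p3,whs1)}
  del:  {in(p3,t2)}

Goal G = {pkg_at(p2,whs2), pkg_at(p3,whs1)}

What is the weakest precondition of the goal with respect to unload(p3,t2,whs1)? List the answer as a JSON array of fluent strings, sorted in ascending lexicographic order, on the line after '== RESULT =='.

Regress:
  G ∩ del = {}  (empty — regression defined)
  G \ add = {pkg_at(p2,whs2), pkg_at(p3,whs1)} \ {pkg_at(p3,whs1)} = {pkg_at(p2,whs2)}
  ∪ pre   = {pkg_at(p2,whs2)} ∪ {in(p3,t2), truck_at(t2,whs1)}
          = {in(p3,t2), pkg_at(p2,whs2), truck_at(t2,whs1)}

== RESULT ==
["in(p3,t2)", "pkg_at(p2,whs2)", "truck_at(t2,whs1)"]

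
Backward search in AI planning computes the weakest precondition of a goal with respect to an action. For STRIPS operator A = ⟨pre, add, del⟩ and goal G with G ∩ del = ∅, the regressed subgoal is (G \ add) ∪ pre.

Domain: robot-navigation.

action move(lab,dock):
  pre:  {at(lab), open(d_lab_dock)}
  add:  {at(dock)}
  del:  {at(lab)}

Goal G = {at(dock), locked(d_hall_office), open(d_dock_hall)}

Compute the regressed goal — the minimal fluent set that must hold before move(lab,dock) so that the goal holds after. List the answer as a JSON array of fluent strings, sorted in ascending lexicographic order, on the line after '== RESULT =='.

Compute (G \ add) ∪ pre:
  G ∩ del = {}  (empty — regression defined)
  G \ add = {at(dock), locked(d_hall_office), open(d_dock_hall)} \ {at(dock)} = {locked(d_hall_office), open(d_dock_hall)}
  ∪ pre   = {locked(d_hall_office), open(d_dock_hall)} ∪ {at(lab), open(d_lab_dock)}
          = {at(lab), locked(d_hall_office), open(d_dock_hall), open(d_lab_dock)}

== RESULT ==
["at(lab)", "locked(d_hall_office)", "open(d_dock_hall)", "open(d_lab_dock)"]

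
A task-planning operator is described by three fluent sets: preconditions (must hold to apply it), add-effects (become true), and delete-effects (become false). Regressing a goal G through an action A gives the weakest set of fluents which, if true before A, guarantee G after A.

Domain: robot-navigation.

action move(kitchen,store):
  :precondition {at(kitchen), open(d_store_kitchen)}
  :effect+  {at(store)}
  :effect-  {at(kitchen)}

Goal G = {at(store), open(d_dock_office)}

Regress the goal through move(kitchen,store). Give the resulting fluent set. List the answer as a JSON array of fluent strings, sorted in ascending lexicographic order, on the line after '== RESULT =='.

Regress:
  G ∩ del = {}  (empty — regression defined)
  G \ add = {at(store), open(d_dock_office)} \ {at(store)} = {open(d_dock_office)}
  ∪ pre   = {open(d_dock_office)} ∪ {at(kitchen), open(d_store_kitchen)}
          = {at(kitchen), open(d_dock_office), open(d_store_kitchen)}

== RESULT ==
["at(kitchen)", "open(d_dock_office)", "open(d_store_kitchen)"]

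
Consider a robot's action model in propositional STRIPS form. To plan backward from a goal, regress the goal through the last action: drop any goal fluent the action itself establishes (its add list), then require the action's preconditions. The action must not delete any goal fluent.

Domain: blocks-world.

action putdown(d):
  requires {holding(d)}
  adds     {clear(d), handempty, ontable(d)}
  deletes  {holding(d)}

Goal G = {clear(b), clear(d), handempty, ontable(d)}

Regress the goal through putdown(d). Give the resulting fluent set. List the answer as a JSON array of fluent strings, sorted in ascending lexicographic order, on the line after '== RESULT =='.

Regress:
  G ∩ del = {}  (empty — regression defined)
  G \ add = {clear(b), clear(d), handempty, ontable(d)} \ {clear(d), handempty, ontable(d)} = {clear(b)}
  ∪ pre   = {clear(b)} ∪ {holding(d)}
          = {clear(b), holding(d)}

== RESULT ==
["clear(b)", "holding(d)"]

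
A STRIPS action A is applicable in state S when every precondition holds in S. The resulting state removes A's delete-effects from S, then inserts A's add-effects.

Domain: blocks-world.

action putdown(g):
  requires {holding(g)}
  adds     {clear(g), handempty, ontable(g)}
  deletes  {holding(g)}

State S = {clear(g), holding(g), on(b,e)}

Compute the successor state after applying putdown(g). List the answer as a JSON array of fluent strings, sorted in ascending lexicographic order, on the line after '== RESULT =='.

Compute (S \ del) ∪ add:
  pre ⊆ S: {holding(g)} ⊆ S  — applicable
  S \ del = {clear(g), on(b,e)}
  ∪ add   = {clear(g), handempty, on(b,e), ontable(g)}

== RESULT ==
["clear(g)", "handempty", "on(b,e)", "ontable(g)"]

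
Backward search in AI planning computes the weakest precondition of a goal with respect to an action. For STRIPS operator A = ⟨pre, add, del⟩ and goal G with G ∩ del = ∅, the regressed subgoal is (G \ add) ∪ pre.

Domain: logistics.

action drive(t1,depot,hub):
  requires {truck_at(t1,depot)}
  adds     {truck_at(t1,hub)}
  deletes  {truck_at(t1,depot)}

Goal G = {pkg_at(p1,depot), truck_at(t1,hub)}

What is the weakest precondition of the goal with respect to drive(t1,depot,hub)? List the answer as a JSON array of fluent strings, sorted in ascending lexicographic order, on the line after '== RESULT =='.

Compute (G \ add) ∪ pre:
  G ∩ del = {}  (empty — regression defined)
  G \ add = {pkg_at(p1,depot), truck_at(t1,hub)} \ {truck_at(t1,hub)} = {pkg_at(p1,depot)}
  ∪ pre   = {pkg_at(p1,depot)} ∪ {truck_at(t1,depot)}
          = {pkg_at(p1,depot), truck_at(t1,depot)}

== RESULT ==
["pkg_at(p1,depot)", "truck_at(t1,depot)"]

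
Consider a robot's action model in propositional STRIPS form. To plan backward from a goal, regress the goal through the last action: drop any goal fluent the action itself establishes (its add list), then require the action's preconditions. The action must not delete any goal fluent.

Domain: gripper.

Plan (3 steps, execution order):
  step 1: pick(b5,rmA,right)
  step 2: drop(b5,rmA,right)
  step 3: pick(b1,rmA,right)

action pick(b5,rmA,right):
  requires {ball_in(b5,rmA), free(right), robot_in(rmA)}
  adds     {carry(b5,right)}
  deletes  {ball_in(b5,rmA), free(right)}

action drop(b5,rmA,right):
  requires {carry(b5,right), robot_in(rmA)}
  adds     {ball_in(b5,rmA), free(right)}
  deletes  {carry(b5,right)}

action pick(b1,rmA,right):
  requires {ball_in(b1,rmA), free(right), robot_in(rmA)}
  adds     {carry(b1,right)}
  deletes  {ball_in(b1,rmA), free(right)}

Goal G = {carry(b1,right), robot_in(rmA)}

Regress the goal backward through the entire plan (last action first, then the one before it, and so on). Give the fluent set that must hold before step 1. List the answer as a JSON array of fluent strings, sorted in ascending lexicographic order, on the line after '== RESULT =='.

Work backward from the goal:
  through step 3 (pick(b1,rmA,right)): drop {carry(b1,right)}, keep {robot_in(rmA)}, require {ball_in(b1,rmA), free(right), robot_in(rmA)}
    → {ball_in(b1,rmA), free(right), robot_in(rmA)}
  through step 2 (drop(b5,rmA,right)): drop {free(right)}, keep {ball_in(b1,rmA), robot_in(rmA)}, require {carry(b5,right), robot_in(rmA)}
    → {ball_in(b1,rmA), carry(b5,right), robot_in(rmA)}
  through step 1 (pick(b5,rmA,right)): drop {carry(b5,right)}, keep {ball_in(b1,rmA), robot_in(rmA)}, require {ball_in(b5,rmA), free(right), robot_in(rmA)}
    → {ball_in(b1,rmA), ball_in(b5,rmA), free(right), robot_in(rmA)}

== RESULT ==
["ball_in(b1,rmA)", "ball_in(b5,rmA)", "free(right)", "robot_in(rmA)"]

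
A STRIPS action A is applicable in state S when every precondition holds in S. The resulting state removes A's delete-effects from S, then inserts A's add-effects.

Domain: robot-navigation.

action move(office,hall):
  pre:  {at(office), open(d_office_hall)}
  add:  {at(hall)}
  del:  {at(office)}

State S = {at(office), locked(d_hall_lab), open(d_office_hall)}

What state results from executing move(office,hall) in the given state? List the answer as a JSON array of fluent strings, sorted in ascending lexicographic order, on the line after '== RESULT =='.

Compute (S \ del) ∪ add:
  pre ⊆ S: {at(office), open(d_office_hall)} ⊆ S  — applicable
  S \ del = {locked(d_hall_lab), open(d_office_hall)}
  ∪ add   = {at(hall), locked(d_hall_lab), open(d_office_hall)}

== RESULT ==
["at(hall)", "locked(d_hall_lab)", "open(d_office_hall)"]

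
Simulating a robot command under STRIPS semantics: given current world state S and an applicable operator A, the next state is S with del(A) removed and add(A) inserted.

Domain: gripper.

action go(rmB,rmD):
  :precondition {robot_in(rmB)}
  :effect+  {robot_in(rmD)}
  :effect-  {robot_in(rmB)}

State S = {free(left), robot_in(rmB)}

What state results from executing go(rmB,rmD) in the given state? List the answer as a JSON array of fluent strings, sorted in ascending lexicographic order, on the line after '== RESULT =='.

Compute (S \ del) ∪ add:
  pre ⊆ S: {robot_in(rmB)} ⊆ S  — applicable
  S \ del = {free(left)}
  ∪ add   = {free(left), robot_in(rmD)}

== RESULT ==
["free(left)", "robot_in(rmD)"]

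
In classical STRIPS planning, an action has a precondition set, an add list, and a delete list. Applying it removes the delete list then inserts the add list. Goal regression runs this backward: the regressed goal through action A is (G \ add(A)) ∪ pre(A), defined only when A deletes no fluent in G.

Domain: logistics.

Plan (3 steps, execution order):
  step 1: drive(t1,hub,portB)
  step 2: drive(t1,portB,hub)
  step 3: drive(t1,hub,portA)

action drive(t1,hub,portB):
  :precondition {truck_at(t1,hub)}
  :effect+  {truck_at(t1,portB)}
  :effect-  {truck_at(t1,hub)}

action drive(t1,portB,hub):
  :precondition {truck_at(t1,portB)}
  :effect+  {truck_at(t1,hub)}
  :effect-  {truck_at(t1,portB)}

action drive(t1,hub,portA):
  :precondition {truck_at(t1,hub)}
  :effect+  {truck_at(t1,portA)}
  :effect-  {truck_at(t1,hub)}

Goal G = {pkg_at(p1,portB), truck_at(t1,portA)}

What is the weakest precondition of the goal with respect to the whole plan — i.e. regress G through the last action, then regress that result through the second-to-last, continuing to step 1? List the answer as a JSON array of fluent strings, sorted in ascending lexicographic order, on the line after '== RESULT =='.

Work backward from the goal:
  through step 3 (drive(t1,hub,portA)): drop {truck_at(t1,portA)}, keep {pkg_at(p1,portB)}, require {truck_at(t1,hub)}
    → {pkg_at(p1,portB), truck_at(t1,hub)}
  through step 2 (drive(t1,portB,hub)): drop {truck_at(t1,hub)}, keep {pkg_at(p1,portB)}, require {truck_at(t1,portB)}
    → {pkg_at(p1,portB), truck_at(t1,portB)}
  through step 1 (drive(t1,hub,portB)): drop {truck_at(t1,portB)}, keep {pkg_at(p1,portB)}, require {truck_at(t1,hub)}
    → {pkg_at(p1,portB), truck_at(t1,hub)}

== RESULT ==
["pkg_at(p1,portB)", "truck_at(t1,hub)"]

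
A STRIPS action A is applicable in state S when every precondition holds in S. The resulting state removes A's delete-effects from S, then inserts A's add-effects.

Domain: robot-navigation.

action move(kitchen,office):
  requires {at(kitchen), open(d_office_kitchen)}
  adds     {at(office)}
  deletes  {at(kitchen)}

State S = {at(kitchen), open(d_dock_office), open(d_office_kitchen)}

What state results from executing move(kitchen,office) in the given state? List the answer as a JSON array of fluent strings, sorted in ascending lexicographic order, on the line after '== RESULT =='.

Progress:
  pre ⊆ S: {at(kitchen), open(d_office_kitchen)} ⊆ S  — applicable
  S \ del = {open(d_dock_office), open(d_office_kitchen)}
  ∪ add   = {at(office), open(d_dock_office), open(d_office_kitchen)}

== RESULT ==
["at(office)", "open(d_dock_office)", "open(d_office_kitchen)"]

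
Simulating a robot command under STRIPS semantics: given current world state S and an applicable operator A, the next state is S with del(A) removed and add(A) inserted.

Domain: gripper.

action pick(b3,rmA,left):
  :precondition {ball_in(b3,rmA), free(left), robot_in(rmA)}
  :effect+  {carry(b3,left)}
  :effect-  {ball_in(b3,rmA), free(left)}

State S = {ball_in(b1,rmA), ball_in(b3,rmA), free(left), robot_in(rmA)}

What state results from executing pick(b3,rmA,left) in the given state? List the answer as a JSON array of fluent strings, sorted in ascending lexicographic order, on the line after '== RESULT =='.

Compute (S \ del) ∪ add:
  pre ⊆ S: {ball_in(b3,rmA), free(left), robot_in(rmA)} ⊆ S  — applicable
  S \ del = {ball_in(b1,rmA), robot_in(rmA)}
  ∪ add   = {ball_in(b1,rmA), carry(b3,left), robot_in(rmA)}

== RESULT ==
["ball_in(b1,rmA)", "carry(b3,left)", "robot_in(rmA)"]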